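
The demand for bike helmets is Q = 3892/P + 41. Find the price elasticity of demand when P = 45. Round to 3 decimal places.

-0.678

At P = 45, Q = 127.4889.
dQ/dP = −3892/P² = −1.922.
Point elasticity E = (dQ/dP)·(P/Q) = -1.922 × 45/127.4889 ≈ -0.678.
|E| < 1, so demand is inelastic at this price.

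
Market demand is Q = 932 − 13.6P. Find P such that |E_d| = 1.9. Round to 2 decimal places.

44.90

Set −bP/(a − bP) = −1.9 ⇒ bP = 1.9(a − bP) ⇒ bP(1+1.9) = 1.9·a.
P = 1.9·932/(13.6·2.9) ≈ 44.90.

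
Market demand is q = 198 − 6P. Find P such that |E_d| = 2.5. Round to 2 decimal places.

23.57

Set −bP/(a − bP) = −2.5 ⇒ bP = 2.5(a − bP) ⇒ bP(1+2.5) = 2.5·a.
P = 2.5·198/(6·3.5) ≈ 23.57.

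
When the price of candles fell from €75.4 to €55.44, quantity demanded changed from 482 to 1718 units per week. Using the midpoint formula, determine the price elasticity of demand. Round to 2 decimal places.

-3.68

%Δq = (1718 − 482)/[(482 + 1718)/2] = 1236/1100 ≈ 1.1236.
%ΔP = (55.44 − 75.4)/[(75.4 + 55.44)/2] = -19.96/65.42 ≈ -0.3051.
Arc elasticity E = %Δq/%ΔP ≈ 1.1236/-0.3051 ≈ -3.68.
|E| > 1: demand is elastic over this range.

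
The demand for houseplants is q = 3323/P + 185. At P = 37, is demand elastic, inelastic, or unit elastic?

At P = 37, q = 274.8108.
dq/dP = −3323/P² = −2.4273.
Point elasticity E = (dq/dP)·(P/q) = -2.4273 × 37/274.8108 ≈ -0.327.
|E| ≈ 0.327 < 1, so demand is inelastic.

inelastic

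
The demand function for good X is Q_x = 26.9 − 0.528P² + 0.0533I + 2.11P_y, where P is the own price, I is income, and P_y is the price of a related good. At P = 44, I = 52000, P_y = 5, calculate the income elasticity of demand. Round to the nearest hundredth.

Evaluating quantity at (P, I, P_y) gives Q_x = 26.9 − 0.528(44)² + 0.0533(52000) + 2.11(5) = 26.9 − 1022.208 + 2771.6 + 10.55 = 1786.842.
∂Q_x/∂I = +0.0533, so E_I = 0.0533·(52000/1786.842) ≈ 1.55.
E_I > 1: normal good (luxury).

1.55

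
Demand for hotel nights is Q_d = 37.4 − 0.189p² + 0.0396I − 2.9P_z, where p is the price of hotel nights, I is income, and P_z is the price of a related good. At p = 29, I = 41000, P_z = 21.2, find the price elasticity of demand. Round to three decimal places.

-0.221

Q_d = 37.4 − 0.189(29)² + 0.0396(41000) − 2.9(21.2) = 37.4 − 158.949 + 1623.6 − 61.48 = 1440.571.
∂Q_d/∂p = −2·0.189·p = -10.962, so E_p = -10.962·(29/1440.571) ≈ -0.221.
|E_p| < 1: demand is inelastic.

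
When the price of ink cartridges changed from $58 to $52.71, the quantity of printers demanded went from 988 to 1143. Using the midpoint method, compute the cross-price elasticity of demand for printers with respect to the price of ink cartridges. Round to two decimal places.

-1.52

%ΔQ_x = (1143 − 988)/[(988+1143)/2] = 155/1065.5 ≈ 0.1455.
%ΔP_y = (52.71 − 58)/[(58+52.71)/2] ≈ -0.0956.
E_xy = 0.1455/-0.0956 ≈ -1.52.
E_xy < 0, so printers and ink cartridges are complements.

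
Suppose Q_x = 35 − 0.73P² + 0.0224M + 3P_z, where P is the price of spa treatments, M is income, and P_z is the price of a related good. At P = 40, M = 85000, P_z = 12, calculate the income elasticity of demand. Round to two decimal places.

2.36

Q_x = 35 − 0.73(40)² + 0.0224(85000) + 3(12) = 35 − 1168 + 1904 + 36 = 807.
∂Q_x/∂M = +0.0224, so E_I = 0.0224·(85000/807) ≈ 2.36.
E_I > 1: normal good (luxury).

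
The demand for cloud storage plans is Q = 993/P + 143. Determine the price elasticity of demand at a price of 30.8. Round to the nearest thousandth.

At P = 30.8, Q = 175.2403.
dQ/dP = −993/P² = −1.0468.
Point elasticity E = (dQ/dP)·(P/Q) = -1.0468 × 30.8/175.2403 ≈ -0.184.
|E| < 1, so demand is inelastic at this price.

-0.184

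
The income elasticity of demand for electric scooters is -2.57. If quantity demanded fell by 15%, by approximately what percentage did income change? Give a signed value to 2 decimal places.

%ΔQ ≈ E × %ΔI ⇒ %ΔI = %ΔQ / E = (-15%)/(-2.57) ≈ 5.84%.

5.84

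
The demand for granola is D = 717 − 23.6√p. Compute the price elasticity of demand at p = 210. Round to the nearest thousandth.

At p = 210, D = 375.0035.
dD/dp = −23.6/(2√p) = −23.6/(2·14.4914).
Point elasticity E = (dD/dp)·(p/D) = -0.8143 × 210/375.0035 ≈ -0.456.
|E| < 1, so demand is inelastic at this price.

-0.456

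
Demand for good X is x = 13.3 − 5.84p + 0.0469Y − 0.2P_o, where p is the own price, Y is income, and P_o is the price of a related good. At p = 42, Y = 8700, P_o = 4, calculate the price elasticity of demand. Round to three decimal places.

Evaluating quantity at (p, Y, P_o) gives x = 13.3 − 5.84(42) + 0.0469(8700) − 0.2(4) = 13.3 − 245.28 + 408.03 − 0.8 = 175.25.
∂x/∂p = −5.84, so E_p = (−5.84)·(42/175.25) ≈ -1.400.
|E_p| > 1: demand is elastic.

-1.400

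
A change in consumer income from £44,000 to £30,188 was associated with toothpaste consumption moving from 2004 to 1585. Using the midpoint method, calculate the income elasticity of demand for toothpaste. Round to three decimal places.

%ΔQ = (1585 − 2004)/[(2004+1585)/2] = -419/1794.5 ≈ -0.2335.
%ΔI = (30,188 − 44,000)/[(44,000+30,188)/2] = -13812/37094 ≈ -0.3724.
E_I = %ΔQ/%ΔI ≈ 0.627.
E_I ∈ (0,1): normal good (necessity).

0.627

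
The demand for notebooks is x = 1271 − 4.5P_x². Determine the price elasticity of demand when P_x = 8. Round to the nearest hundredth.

At P_x = 8, x = 983.
dx/dP_x = −2·4.5·P_x = −72.
Point elasticity E = (dx/dP_x)·(P_x/x) = -72 × 8/983 ≈ -0.59.
|E| < 1, so demand is inelastic at this price.

-0.59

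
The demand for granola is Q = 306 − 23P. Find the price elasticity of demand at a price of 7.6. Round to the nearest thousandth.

-1.332

At P = 7.6, Q = 131.2.
dQ/dP = −23.
Point elasticity E = (dQ/dP)·(P/Q) = -23 × 7.6/131.2 ≈ -1.332.
|E| > 1, so demand is elastic at this price.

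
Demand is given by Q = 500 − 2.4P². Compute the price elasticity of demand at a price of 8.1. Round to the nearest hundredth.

At P = 8.1, Q = 342.536.
dQ/dP = −2·2.4·P = −38.88.
Point elasticity E = (dQ/dP)·(P/Q) = -38.88 × 8.1/342.536 ≈ -0.92.
|E| < 1, so demand is inelastic at this price.

-0.92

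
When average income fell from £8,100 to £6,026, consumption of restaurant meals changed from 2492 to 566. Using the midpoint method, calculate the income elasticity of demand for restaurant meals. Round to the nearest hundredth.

%ΔQ = (566 − 2492)/[(2492+566)/2] = -1926/1529 ≈ -1.2596.
%ΔI = (6,026 − 8,100)/[(8,100+6,026)/2] = -2074/7063 ≈ -0.2936.
E_I = %ΔQ/%ΔI ≈ 4.29.
E_I > 1: normal good (luxury).

4.29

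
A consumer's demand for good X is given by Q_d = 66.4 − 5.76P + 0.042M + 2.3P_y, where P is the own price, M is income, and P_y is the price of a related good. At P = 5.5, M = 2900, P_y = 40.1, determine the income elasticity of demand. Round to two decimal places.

Q_d = 66.4 − 5.76(5.5) + 0.042(2900) + 2.3(40.1) = 66.4 − 31.68 + 121.8 + 92.23 = 248.75.
∂Q_d/∂M = +0.042, so E_I = 0.042·(2900/248.75) ≈ 0.49.
E_I ∈ (0,1): normal good (necessity).

0.49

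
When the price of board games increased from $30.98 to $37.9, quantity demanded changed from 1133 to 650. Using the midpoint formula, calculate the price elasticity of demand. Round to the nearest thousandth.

%ΔQ = (650 − 1133)/[(1133 + 650)/2] = -483/891.5 ≈ -0.5418.
%Δp = (37.9 − 30.98)/[(30.98 + 37.9)/2] = 6.92/34.44 ≈ 0.2009.
Arc elasticity E = %ΔQ/%Δp ≈ -0.5418/0.2009 ≈ -2.696.
|E| > 1: demand is elastic over this range.

-2.696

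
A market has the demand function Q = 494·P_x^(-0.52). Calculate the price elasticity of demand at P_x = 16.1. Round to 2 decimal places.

-0.52

For a Cobb–Douglas (constant-elasticity) form Q = A·P_x^α·…, the elasticity with respect to P_x equals the exponent α at every point.
Here the exponent on P_x is -0.52, so the price elasticity of demand is -0.52.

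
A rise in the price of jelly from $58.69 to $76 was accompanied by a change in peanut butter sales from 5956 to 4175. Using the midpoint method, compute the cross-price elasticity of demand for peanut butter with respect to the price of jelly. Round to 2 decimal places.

-1.37

%ΔQ_x = (4175 − 5956)/[(5956+4175)/2] = -1781/5065.5 ≈ -0.3516.
%ΔP_y = (76 − 58.69)/[(58.69+76)/2] ≈ 0.2570.
E_xy = -0.3516/0.2570 ≈ -1.37.
E_xy < 0, so peanut butter and jelly are complements.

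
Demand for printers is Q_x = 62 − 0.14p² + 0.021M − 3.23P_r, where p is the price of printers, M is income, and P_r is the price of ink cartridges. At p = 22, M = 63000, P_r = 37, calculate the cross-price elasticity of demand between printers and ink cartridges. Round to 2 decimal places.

-0.10

At the given point, Q_x = 62 − 0.14(22)² + 0.021(63000) − 3.23(37) = 62 − 67.76 + 1323 − 119.51 = 1197.73.
∂Q_x/∂P_r = −3.23, so E_xy = -3.23·(37/1197.73) ≈ -0.10.
E_xy < 0: the goods are complements.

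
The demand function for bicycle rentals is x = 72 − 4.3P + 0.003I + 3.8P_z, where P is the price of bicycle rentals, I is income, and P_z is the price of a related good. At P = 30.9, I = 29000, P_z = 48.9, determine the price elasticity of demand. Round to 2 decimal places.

At the given point, x = 72 − 4.3(30.9) + 0.003(29000) + 3.8(48.9) = 72 − 132.87 + 87 + 185.82 = 211.95.
∂x/∂P = −4.3, so E_p = (−4.3)·(30.9/211.95) ≈ -0.63.
|E_p| < 1: demand is inelastic.

-0.63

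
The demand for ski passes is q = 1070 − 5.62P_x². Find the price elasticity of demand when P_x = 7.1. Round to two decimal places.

-0.72

At P_x = 7.1, q = 786.6958.
dq/dP_x = −2·5.62·P_x = −79.804.
Point elasticity E = (dq/dP_x)·(P_x/q) = -79.804 × 7.1/786.6958 ≈ -0.72.
|E| < 1, so demand is inelastic at this price.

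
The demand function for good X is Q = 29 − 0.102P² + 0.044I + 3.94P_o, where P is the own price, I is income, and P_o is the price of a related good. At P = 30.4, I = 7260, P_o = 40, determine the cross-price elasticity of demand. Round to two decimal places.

0.38

First evaluate Q: 29 − 0.102(30.4)² + 0.044(7260) + 3.94(40) = 29 − 94.2643 + 319.44 + 157.6 = 411.7757.
∂Q/∂P_o = +3.94, so E_xy = 3.94·(40/411.7757) ≈ 0.38.
E_xy > 0: the goods are substitutes.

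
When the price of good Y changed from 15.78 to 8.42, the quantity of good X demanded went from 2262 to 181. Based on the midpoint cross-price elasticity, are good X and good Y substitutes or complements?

%ΔQ_x = (181 − 2262)/[(2262+181)/2] = -2081/1221.5 ≈ -1.7036.
%ΔP_y = (8.42 − 15.78)/[(15.78+8.42)/2] ≈ -0.6083.
E_xy = -1.7036/-0.6083 ≈ 2.801.
E_xy > 0, so the goods are substitutes.

substitutes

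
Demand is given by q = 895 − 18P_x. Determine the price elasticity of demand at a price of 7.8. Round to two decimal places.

-0.19

At P_x = 7.8, q = 754.6.
dq/dP_x = −18.
Point elasticity E = (dq/dP_x)·(P_x/q) = -18 × 7.8/754.6 ≈ -0.19.
|E| < 1, so demand is inelastic at this price.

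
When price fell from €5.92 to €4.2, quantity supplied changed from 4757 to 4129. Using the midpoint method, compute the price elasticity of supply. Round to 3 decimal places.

0.416

%Δq = (4129 − 4757)/[(4757 + 4129)/2] = -628/4443 ≈ -0.1413.
%ΔP = (4.2 − 5.92)/[(5.92 + 4.2)/2] = -1.72/5.06 ≈ -0.3399.
Arc elasticity E = %Δq/%ΔP ≈ -0.1413/-0.3399 ≈ 0.416.
|E| < 1: supply is inelastic over this range.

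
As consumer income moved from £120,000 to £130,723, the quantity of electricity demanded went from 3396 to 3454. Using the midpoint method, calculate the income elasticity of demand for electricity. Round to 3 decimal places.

%ΔQ = (3454 − 3396)/[(3396+3454)/2] = 58/3425 ≈ 0.0169.
%ΔI = (130,723 − 120,000)/[(120,000+130,723)/2] = 10723/125361.5 ≈ 0.0855.
E_I = %ΔQ/%ΔI ≈ 0.198.
E_I ∈ (0,1): normal good (necessity).

0.198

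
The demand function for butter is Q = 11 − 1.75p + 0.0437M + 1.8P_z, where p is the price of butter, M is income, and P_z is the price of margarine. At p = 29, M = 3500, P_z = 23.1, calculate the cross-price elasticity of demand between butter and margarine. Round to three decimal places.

Substituting, Q = 11 − 1.75(29) + 0.0437(3500) + 1.8(23.1) = 11 − 50.75 + 152.95 + 41.58 = 154.78.
∂Q/∂P_z = +1.8, so E_xy = 1.8·(23.1/154.78) ≈ 0.269.
E_xy > 0: the goods are substitutes.

0.269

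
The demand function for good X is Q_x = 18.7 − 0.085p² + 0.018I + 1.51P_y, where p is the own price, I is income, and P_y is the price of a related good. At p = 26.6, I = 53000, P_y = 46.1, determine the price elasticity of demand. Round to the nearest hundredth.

First evaluate Q_x: 18.7 − 0.085(26.6)² + 0.018(53000) + 1.51(46.1) = 18.7 − 60.1426 + 954 + 69.611 = 982.1684.
∂Q_x/∂p = −2·0.085·p = -4.522, so E_p = -4.522·(26.6/982.1684) ≈ -0.12.
|E_p| < 1: demand is inelastic.

-0.12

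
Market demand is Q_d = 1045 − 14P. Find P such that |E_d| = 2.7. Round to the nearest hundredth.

Set −bP/(a − bP) = −2.7 ⇒ bP = 2.7(a − bP) ⇒ bP(1+2.7) = 2.7·a.
P = 2.7·1045/(14·3.7) ≈ 54.47.

54.47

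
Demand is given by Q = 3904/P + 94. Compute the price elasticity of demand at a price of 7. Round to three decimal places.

-0.856

At P = 7, Q = 651.7143.
dQ/dP = −3904/P² = −79.6735.
Point elasticity E = (dQ/dP)·(P/Q) = -79.6735 × 7/651.7143 ≈ -0.856.
|E| < 1, so demand is inelastic at this price.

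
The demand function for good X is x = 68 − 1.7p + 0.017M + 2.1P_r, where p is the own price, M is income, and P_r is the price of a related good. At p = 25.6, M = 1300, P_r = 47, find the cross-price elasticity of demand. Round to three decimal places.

First evaluate x: 68 − 1.7(25.6) + 0.017(1300) + 2.1(47) = 68 − 43.52 + 22.1 + 98.7 = 145.28.
∂x/∂P_r = +2.1, so E_xy = 2.1·(47/145.28) ≈ 0.679.
E_xy > 0: the goods are substitutes.

0.679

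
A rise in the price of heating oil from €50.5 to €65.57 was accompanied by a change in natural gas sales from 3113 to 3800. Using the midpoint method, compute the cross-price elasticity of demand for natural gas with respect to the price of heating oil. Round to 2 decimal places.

0.77

%ΔQ_x = (3800 − 3113)/[(3113+3800)/2] = 687/3456.5 ≈ 0.1988.
%ΔP_y = (65.57 − 50.5)/[(50.5+65.57)/2] ≈ 0.2597.
E_xy = 0.1988/0.2597 ≈ 0.77.
E_xy > 0, so natural gas and heating oil are substitutes.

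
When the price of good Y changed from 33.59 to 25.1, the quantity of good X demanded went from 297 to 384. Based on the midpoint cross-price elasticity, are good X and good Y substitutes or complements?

complements

%ΔQ_x = (384 − 297)/[(297+384)/2] = 87/340.5 ≈ 0.2555.
%ΔP_y = (25.1 − 33.59)/[(33.59+25.1)/2] ≈ -0.2893.
E_xy = 0.2555/-0.2893 ≈ -0.883.
E_xy < 0, so the goods are complements.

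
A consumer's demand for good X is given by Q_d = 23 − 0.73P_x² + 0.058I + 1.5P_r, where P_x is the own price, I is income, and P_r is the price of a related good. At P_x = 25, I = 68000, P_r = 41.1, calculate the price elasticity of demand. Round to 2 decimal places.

Q_d = 23 − 0.73(25)² + 0.058(68000) + 1.5(41.1) = 23 − 456.25 + 3944 + 61.65 = 3572.4.
∂Q_d/∂P_x = −2·0.73·P_x = -36.5, so E_p = -36.5·(25/3572.4) ≈ -0.26.
|E_p| < 1: demand is inelastic.

-0.26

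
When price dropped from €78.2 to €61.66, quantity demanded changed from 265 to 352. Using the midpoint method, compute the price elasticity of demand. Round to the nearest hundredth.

-1.19

%Δq = (352 − 265)/[(265 + 352)/2] = 87/308.5 ≈ 0.2820.
%ΔP = (61.66 − 78.2)/[(78.2 + 61.66)/2] = -16.54/69.93 ≈ -0.2365.
Arc elasticity E = %Δq/%ΔP ≈ 0.2820/-0.2365 ≈ -1.19.
|E| > 1: demand is elastic over this range.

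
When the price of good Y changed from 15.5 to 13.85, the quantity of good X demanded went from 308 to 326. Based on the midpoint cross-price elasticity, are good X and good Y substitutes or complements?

complements

%ΔQ_x = (326 − 308)/[(308+326)/2] = 18/317 ≈ 0.0568.
%ΔP_y = (13.85 − 15.5)/[(15.5+13.85)/2] ≈ -0.1124.
E_xy = 0.0568/-0.1124 ≈ -0.505.
E_xy < 0, so the goods are complements.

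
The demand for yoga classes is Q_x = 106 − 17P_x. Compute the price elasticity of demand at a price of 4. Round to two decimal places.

At P_x = 4, Q_x = 38.
dQ_x/dP_x = −17.
Point elasticity E = (dQ_x/dP_x)·(P_x/Q_x) = -17 × 4/38 ≈ -1.79.
|E| > 1, so demand is elastic at this price.

-1.79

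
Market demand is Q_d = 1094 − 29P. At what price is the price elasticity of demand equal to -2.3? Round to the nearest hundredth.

26.29

Set −bP/(a − bP) = −2.3 ⇒ bP = 2.3(a − bP) ⇒ bP(1+2.3) = 2.3·a.
P = 2.3·1094/(29·3.3) ≈ 26.29.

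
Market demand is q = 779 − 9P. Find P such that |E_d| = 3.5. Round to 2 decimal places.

67.32

Set −bP/(a − bP) = −3.5 ⇒ bP = 3.5(a − bP) ⇒ bP(1+3.5) = 3.5·a.
P = 3.5·779/(9·4.5) ≈ 67.32.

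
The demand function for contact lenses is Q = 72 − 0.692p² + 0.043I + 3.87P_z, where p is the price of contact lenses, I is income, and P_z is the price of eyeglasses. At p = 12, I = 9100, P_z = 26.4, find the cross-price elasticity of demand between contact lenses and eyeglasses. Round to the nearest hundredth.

At the given point, Q = 72 − 0.692(12)² + 0.043(9100) + 3.87(26.4) = 72 − 99.648 + 391.3 + 102.168 = 465.82.
∂Q/∂P_z = +3.87, so E_xy = 3.87·(26.4/465.82) ≈ 0.22.
E_xy > 0: the goods are substitutes.

0.22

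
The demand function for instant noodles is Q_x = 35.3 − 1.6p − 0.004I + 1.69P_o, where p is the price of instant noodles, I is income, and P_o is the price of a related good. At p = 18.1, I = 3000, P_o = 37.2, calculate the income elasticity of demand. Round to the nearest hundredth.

-0.21

Substituting, Q_x = 35.3 − 1.6(18.1) − 0.004(3000) + 1.69(37.2) = 35.3 − 28.96 − 12 + 62.868 = 57.208.
∂Q_x/∂I = −0.004, so E_I = -0.004·(3000/57.208) ≈ -0.21.
E_I < 0: inferior good.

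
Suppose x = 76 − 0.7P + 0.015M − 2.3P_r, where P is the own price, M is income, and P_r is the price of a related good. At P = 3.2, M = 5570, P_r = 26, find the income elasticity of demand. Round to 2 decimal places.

x = 76 − 0.7(3.2) + 0.015(5570) − 2.3(26) = 76 − 2.24 + 83.55 − 59.8 = 97.51.
∂x/∂M = +0.015, so E_I = 0.015·(5570/97.51) ≈ 0.86.
E_I ∈ (0,1): normal good (necessity).

0.86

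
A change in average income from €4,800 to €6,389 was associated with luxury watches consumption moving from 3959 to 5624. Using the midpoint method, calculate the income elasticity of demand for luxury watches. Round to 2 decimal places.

%ΔQ = (5624 − 3959)/[(3959+5624)/2] = 1665/4791.5 ≈ 0.3475.
%ΔM = (6,389 − 4,800)/[(4,800+6,389)/2] = 1589/5594.5 ≈ 0.2840.
E_I = %ΔQ/%ΔM ≈ 1.22.
E_I > 1: normal good (luxury).

1.22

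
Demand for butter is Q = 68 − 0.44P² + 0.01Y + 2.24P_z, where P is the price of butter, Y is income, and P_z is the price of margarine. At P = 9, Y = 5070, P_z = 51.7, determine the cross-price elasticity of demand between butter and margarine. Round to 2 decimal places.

Substituting, Q = 68 − 0.44(9)² + 0.01(5070) + 2.24(51.7) = 68 − 35.64 + 50.7 + 115.808 = 198.868.
∂Q/∂P_z = +2.24, so E_xy = 2.24·(51.7/198.868) ≈ 0.58.
E_xy > 0: the goods are substitutes.

0.58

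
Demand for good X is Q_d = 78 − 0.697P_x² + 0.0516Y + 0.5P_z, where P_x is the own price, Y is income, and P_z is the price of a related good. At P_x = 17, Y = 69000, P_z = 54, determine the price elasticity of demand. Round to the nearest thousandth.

First evaluate Q_d: 78 − 0.697(17)² + 0.0516(69000) + 0.5(54) = 78 − 201.433 + 3560.4 + 27 = 3463.967.
∂Q_d/∂P_x = −2·0.697·P_x = -23.698, so E_p = -23.698·(17/3463.967) ≈ -0.116.
|E_p| < 1: demand is inelastic.

-0.116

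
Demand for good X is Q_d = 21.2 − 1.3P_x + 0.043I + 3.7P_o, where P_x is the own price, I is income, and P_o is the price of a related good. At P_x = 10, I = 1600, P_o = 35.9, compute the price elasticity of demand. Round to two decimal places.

First evaluate Q_d: 21.2 − 1.3(10) + 0.043(1600) + 3.7(35.9) = 21.2 − 13 + 68.8 + 132.83 = 209.83.
∂Q_d/∂P_x = −1.3, so E_p = (−1.3)·(10/209.83) ≈ -0.06.
|E_p| < 1: demand is inelastic.

-0.06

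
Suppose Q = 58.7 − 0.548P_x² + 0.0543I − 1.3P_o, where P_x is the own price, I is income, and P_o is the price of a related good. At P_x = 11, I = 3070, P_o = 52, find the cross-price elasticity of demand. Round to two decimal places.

-0.74

First evaluate Q: 58.7 − 0.548(11)² + 0.0543(3070) − 1.3(52) = 58.7 − 66.308 + 166.701 − 67.6 = 91.493.
∂Q/∂P_o = −1.3, so E_xy = -1.3·(52/91.493) ≈ -0.74.
E_xy < 0: the goods are complements.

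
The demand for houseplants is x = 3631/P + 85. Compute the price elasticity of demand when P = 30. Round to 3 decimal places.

-0.587

At P = 30, x = 206.0333.
dx/dP = −3631/P² = −4.0344.
Point elasticity E = (dx/dP)·(P/x) = -4.0344 × 30/206.0333 ≈ -0.587.
|E| < 1, so demand is inelastic at this price.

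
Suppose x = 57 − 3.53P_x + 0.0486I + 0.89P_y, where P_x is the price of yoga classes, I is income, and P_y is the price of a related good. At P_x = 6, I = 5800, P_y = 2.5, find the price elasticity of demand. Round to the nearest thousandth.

-0.066

Evaluating quantity at (P_x, I, P_y) gives x = 57 − 3.53(6) + 0.0486(5800) + 0.89(2.5) = 57 − 21.18 + 281.88 + 2.225 = 319.925.
∂x/∂P_x = −3.53, so E_p = (−3.53)·(6/319.925) ≈ -0.066.
|E_p| < 1: demand is inelastic.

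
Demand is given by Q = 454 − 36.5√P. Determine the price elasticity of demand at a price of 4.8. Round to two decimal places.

At P = 4.8, Q = 374.0325.
dQ/dP = −36.5/(2√P) = −36.5/(2·2.1909).
Point elasticity E = (dQ/dP)·(P/Q) = -8.3299 × 4.8/374.0325 ≈ -0.11.
|E| < 1, so demand is inelastic at this price.

-0.11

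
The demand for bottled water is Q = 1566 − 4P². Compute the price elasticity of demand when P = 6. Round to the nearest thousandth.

At P = 6, Q = 1422.
dQ/dP = −2·4·P = −48.
Point elasticity E = (dQ/dP)·(P/Q) = -48 × 6/1422 ≈ -0.203.
|E| < 1, so demand is inelastic at this price.

-0.203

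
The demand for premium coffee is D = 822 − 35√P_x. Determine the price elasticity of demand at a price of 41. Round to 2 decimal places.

-0.19

At P_x = 41, D = 597.8907.
dD/dP_x = −35/(2√P_x) = −35/(2·6.4031).
Point elasticity E = (dD/dP_x)·(P_x/D) = -2.733 × 41/597.8907 ≈ -0.19.
|E| < 1, so demand is inelastic at this price.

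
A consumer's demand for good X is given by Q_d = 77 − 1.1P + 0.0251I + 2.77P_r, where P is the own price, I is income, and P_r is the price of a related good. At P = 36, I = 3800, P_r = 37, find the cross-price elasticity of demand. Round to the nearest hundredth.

First evaluate Q_d: 77 − 1.1(36) + 0.0251(3800) + 2.77(37) = 77 − 39.6 + 95.38 + 102.49 = 235.27.
∂Q_d/∂P_r = +2.77, so E_xy = 2.77·(37/235.27) ≈ 0.44.
E_xy > 0: the goods are substitutes.

0.44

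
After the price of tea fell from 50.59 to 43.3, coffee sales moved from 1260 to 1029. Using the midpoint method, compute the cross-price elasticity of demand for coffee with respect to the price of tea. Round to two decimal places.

%ΔQ_x = (1029 − 1260)/[(1260+1029)/2] = -231/1144.5 ≈ -0.2018.
%ΔP_y = (43.3 − 50.59)/[(50.59+43.3)/2] ≈ -0.1553.
E_xy = -0.2018/-0.1553 ≈ 1.30.
E_xy > 0, so coffee and tea are substitutes.

1.30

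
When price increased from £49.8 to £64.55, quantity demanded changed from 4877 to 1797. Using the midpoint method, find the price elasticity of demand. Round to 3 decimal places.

%ΔQ = (1797 − 4877)/[(4877 + 1797)/2] = -3080/3337 ≈ -0.9230.
%Δp = (64.55 − 49.8)/[(49.8 + 64.55)/2] = 14.75/57.175 ≈ 0.2580.
Arc elasticity E = %ΔQ/%Δp ≈ -0.9230/0.2580 ≈ -3.578.
|E| > 1: demand is elastic over this range.

-3.578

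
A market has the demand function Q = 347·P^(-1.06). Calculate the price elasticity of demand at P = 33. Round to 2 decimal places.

-1.06

For a Cobb–Douglas (constant-elasticity) form Q = A·P^α·…, the elasticity with respect to P equals the exponent α at every point.
Here the exponent on P is -1.06, so the price elasticity of demand is -1.06.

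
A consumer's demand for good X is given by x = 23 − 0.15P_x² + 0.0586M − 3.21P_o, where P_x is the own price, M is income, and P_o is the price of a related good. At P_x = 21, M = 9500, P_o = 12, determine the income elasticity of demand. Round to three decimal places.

1.172

At the given point, x = 23 − 0.15(21)² + 0.0586(9500) − 3.21(12) = 23 − 66.15 + 556.7 − 38.52 = 475.03.
∂x/∂M = +0.0586, so E_I = 0.0586·(9500/475.03) ≈ 1.172.
E_I > 1: normal good (luxury).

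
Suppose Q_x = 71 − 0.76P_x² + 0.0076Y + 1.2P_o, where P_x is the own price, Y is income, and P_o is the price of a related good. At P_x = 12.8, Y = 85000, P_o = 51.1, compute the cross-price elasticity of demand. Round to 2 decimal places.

0.09

First evaluate Q_x: 71 − 0.76(12.8)² + 0.0076(85000) + 1.2(51.1) = 71 − 124.5184 + 646 + 61.32 = 653.8016.
∂Q_x/∂P_o = +1.2, so E_xy = 1.2·(51.1/653.8016) ≈ 0.09.
E_xy > 0: the goods are substitutes.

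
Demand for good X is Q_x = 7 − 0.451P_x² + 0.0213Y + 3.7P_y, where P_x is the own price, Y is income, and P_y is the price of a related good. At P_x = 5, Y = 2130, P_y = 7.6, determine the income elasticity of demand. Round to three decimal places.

First evaluate Q_x: 7 − 0.451(5)² + 0.0213(2130) + 3.7(7.6) = 7 − 11.275 + 45.369 + 28.12 = 69.214.
∂Q_x/∂Y = +0.0213, so E_I = 0.0213·(2130/69.214) ≈ 0.655.
E_I ∈ (0,1): normal good (necessity).

0.655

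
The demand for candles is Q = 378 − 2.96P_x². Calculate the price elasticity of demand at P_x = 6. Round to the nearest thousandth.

At P_x = 6, Q = 271.44.
dQ/dP_x = −2·2.96·P_x = −35.52.
Point elasticity E = (dQ/dP_x)·(P_x/Q) = -35.52 × 6/271.44 ≈ -0.785.
|E| < 1, so demand is inelastic at this price.

-0.785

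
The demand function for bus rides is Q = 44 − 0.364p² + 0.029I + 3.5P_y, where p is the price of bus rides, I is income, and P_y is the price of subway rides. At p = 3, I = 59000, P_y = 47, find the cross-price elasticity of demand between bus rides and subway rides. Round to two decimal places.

0.09

Q = 44 − 0.364(3)² + 0.029(59000) + 3.5(47) = 44 − 3.276 + 1711 + 164.5 = 1916.224.
∂Q/∂P_y = +3.5, so E_xy = 3.5·(47/1916.224) ≈ 0.09.
E_xy > 0: the goods are substitutes.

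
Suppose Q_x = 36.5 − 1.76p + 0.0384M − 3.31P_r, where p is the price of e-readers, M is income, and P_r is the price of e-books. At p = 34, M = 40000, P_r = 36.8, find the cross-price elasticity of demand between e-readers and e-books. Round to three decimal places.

At the given point, Q_x = 36.5 − 1.76(34) + 0.0384(40000) − 3.31(36.8) = 36.5 − 59.84 + 1536 − 121.808 = 1390.852.
∂Q_x/∂P_r = −3.31, so E_xy = -3.31·(36.8/1390.852) ≈ -0.088.
E_xy < 0: the goods are complements.

-0.088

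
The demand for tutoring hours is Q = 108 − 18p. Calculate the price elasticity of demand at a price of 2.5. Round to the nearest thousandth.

-0.714

At p = 2.5, Q = 63.
dQ/dp = −18.
Point elasticity E = (dQ/dp)·(p/Q) = -18 × 2.5/63 ≈ -0.714.
|E| < 1, so demand is inelastic at this price.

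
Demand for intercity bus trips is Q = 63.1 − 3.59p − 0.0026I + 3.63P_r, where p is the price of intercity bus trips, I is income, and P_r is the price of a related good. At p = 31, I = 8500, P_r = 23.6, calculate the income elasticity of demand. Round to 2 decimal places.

-1.44

Substituting, Q = 63.1 − 3.59(31) − 0.0026(8500) + 3.63(23.6) = 63.1 − 111.29 − 22.1 + 85.668 = 15.378.
∂Q/∂I = −0.0026, so E_I = -0.0026·(8500/15.378) ≈ -1.44.
E_I < 0: inferior good.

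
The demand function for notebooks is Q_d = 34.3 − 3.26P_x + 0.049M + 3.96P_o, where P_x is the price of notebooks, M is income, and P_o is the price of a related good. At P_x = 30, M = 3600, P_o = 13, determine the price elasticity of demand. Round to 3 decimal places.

Substituting, Q_d = 34.3 − 3.26(30) + 0.049(3600) + 3.96(13) = 34.3 − 97.8 + 176.4 + 51.48 = 164.38.
∂Q_d/∂P_x = −3.26, so E_p = (−3.26)·(30/164.38) ≈ -0.595.
|E_p| < 1: demand is inelastic.

-0.595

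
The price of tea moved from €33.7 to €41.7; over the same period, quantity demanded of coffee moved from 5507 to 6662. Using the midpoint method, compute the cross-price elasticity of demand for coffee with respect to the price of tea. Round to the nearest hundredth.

%ΔQ_x = (6662 − 5507)/[(5507+6662)/2] = 1155/6084.5 ≈ 0.1898.
%ΔP_y = (41.7 − 33.7)/[(33.7+41.7)/2] ≈ 0.2122.
E_xy = 0.1898/0.2122 ≈ 0.89.
E_xy > 0, so coffee and tea are substitutes.

0.89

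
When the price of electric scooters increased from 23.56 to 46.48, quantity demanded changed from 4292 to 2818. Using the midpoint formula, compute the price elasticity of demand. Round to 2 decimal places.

-0.63

%ΔQ = (2818 − 4292)/[(4292 + 2818)/2] = -1474/3555 ≈ -0.4146.
%Δp = (46.48 − 23.56)/[(23.56 + 46.48)/2] = 22.92/35.02 ≈ 0.6545.
Arc elasticity E = %ΔQ/%Δp ≈ -0.4146/0.6545 ≈ -0.63.
|E| < 1: demand is inelastic over this range.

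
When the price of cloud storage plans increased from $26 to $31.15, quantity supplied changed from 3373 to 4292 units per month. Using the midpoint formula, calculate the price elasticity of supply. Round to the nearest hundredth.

%ΔQ = (4292 − 3373)/[(3373 + 4292)/2] = 919/3832.5 ≈ 0.2398.
%ΔP = (31.15 − 26)/[(26 + 31.15)/2] = 5.15/28.575 ≈ 0.1802.
Arc elasticity E = %ΔQ/%ΔP ≈ 0.2398/0.1802 ≈ 1.33.
|E| > 1: supply is elastic over this range.

1.33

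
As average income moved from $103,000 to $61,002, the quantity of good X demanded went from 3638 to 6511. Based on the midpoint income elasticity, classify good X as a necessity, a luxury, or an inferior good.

inferior

%ΔQ = (6511 − 3638)/[(3638+6511)/2] = 2873/5074.5 ≈ 0.5662.
%ΔM = (61,002 − 103,000)/[(103,000+61,002)/2] = -41998/82001 ≈ -0.5122.
E_I = %ΔQ/%ΔM ≈ -1.105.
E_I < 0: inferior good.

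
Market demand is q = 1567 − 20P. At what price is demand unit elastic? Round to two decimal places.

For linear demand q = a − bP, E = −bP/(a − bP). |E| = 1 ⇒ bP = a − bP ⇒ P = a/(2b).
P = 1567/(2·20) ≈ 39.18.

39.18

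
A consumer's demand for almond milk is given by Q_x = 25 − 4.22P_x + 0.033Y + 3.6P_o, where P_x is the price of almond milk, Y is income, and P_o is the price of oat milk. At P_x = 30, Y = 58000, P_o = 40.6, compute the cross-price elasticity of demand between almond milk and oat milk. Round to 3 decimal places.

0.075

Substituting, Q_x = 25 − 4.22(30) + 0.033(58000) + 3.6(40.6) = 25 − 126.6 + 1914 + 146.16 = 1958.56.
∂Q_x/∂P_o = +3.6, so E_xy = 3.6·(40.6/1958.56) ≈ 0.075.
E_xy > 0: the goods are substitutes.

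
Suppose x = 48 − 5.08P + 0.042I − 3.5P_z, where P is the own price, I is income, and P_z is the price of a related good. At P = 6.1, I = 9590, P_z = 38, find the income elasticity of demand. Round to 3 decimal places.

Substituting, x = 48 − 5.08(6.1) + 0.042(9590) − 3.5(38) = 48 − 30.988 + 402.78 − 133 = 286.792.
∂x/∂I = +0.042, so E_I = 0.042·(9590/286.792) ≈ 1.404.
E_I > 1: normal good (luxury).

1.404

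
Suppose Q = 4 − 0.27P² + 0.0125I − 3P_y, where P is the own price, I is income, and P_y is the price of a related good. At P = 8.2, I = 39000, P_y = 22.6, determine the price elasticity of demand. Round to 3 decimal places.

-0.090

Evaluating quantity at (P, I, P_y) gives Q = 4 − 0.27(8.2)² + 0.0125(39000) − 3(22.6) = 4 − 18.1548 + 487.5 − 67.8 = 405.5452.
∂Q/∂P = −2·0.27·P = -4.428, so E_p = -4.428·(8.2/405.5452) ≈ -0.090.
|E_p| < 1: demand is inelastic.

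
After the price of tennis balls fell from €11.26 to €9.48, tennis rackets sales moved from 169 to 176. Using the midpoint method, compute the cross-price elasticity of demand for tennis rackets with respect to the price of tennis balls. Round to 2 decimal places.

-0.24

%ΔQ_x = (176 − 169)/[(169+176)/2] = 7/172.5 ≈ 0.0406.
%ΔP_y = (9.48 − 11.26)/[(11.26+9.48)/2] ≈ -0.1716.
E_xy = 0.0406/-0.1716 ≈ -0.24.
E_xy < 0, so tennis rackets and tennis balls are complements.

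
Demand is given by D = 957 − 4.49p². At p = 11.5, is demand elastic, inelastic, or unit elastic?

elastic

At p = 11.5, D = 363.1975.
dD/dp = −2·4.49·p = −103.27.
Point elasticity E = (dD/dp)·(p/D) = -103.27 × 11.5/363.1975 ≈ -3.270.
|E| ≈ 3.270 > 1, so demand is elastic.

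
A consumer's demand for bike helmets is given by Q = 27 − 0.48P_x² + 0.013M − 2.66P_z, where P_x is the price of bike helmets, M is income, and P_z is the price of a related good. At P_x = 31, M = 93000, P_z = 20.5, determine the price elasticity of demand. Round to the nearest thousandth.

-1.281

Evaluating quantity at (P_x, M, P_z) gives Q = 27 − 0.48(31)² + 0.013(93000) − 2.66(20.5) = 27 − 461.28 + 1209 − 54.53 = 720.19.
∂Q/∂P_x = −2·0.48·P_x = -29.76, so E_p = -29.76·(31/720.19) ≈ -1.281.
|E_p| > 1: demand is elastic.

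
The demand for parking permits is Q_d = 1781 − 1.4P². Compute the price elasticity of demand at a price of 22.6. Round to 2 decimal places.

-1.34

At P = 22.6, Q_d = 1065.936.
dQ_d/dP = −2·1.4·P = −63.28.
Point elasticity E = (dQ_d/dP)·(P/Q_d) = -63.28 × 22.6/1065.936 ≈ -1.34.
|E| > 1, so demand is elastic at this price.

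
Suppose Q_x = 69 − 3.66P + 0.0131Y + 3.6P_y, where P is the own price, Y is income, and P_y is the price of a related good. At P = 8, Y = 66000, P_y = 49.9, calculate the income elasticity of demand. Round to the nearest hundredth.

0.80

At the given point, Q_x = 69 − 3.66(8) + 0.0131(66000) + 3.6(49.9) = 69 − 29.28 + 864.6 + 179.64 = 1083.96.
∂Q_x/∂Y = +0.0131, so E_I = 0.0131·(66000/1083.96) ≈ 0.80.
E_I ∈ (0,1): normal good (necessity).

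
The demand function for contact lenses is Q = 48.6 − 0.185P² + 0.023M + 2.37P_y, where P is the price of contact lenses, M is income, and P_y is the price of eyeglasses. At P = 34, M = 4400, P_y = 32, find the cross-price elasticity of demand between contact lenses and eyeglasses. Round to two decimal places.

6.44

First evaluate Q: 48.6 − 0.185(34)² + 0.023(4400) + 2.37(32) = 48.6 − 213.86 + 101.2 + 75.84 = 11.78.
∂Q/∂P_y = +2.37, so E_xy = 2.37·(32/11.78) ≈ 6.44.
E_xy > 0: the goods are substitutes.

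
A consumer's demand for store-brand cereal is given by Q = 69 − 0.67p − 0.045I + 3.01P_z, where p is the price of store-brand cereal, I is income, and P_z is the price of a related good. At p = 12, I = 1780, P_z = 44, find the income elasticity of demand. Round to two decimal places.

Q = 69 − 0.67(12) − 0.045(1780) + 3.01(44) = 69 − 8.04 − 80.1 + 132.44 = 113.3.
∂Q/∂I = −0.045, so E_I = -0.045·(1780/113.3) ≈ -0.71.
E_I < 0: inferior good.

-0.71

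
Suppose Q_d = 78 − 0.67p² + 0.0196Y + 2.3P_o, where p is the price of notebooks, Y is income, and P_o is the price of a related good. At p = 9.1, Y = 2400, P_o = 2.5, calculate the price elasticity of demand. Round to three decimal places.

-1.474

First evaluate Q_d: 78 − 0.67(9.1)² + 0.0196(2400) + 2.3(2.5) = 78 − 55.4827 + 47.04 + 5.75 = 75.3073.
∂Q_d/∂p = −2·0.67·p = -12.194, so E_p = -12.194·(9.1/75.3073) ≈ -1.474.
|E_p| > 1: demand is elastic.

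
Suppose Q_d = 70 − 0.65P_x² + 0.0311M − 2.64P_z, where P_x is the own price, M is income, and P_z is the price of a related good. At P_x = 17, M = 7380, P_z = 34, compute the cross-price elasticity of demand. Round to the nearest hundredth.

Evaluating quantity at (P_x, M, P_z) gives Q_d = 70 − 0.65(17)² + 0.0311(7380) − 2.64(34) = 70 − 187.85 + 229.518 − 89.76 = 21.908.
∂Q_d/∂P_z = −2.64, so E_xy = -2.64·(34/21.908) ≈ -4.10.
E_xy < 0: the goods are complements.

-4.10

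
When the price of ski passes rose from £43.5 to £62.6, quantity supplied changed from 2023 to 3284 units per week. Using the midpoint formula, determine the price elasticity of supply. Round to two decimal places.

%Δq = (3284 − 2023)/[(2023 + 3284)/2] = 1261/2653.5 ≈ 0.4752.
%Δp = (62.6 − 43.5)/[(43.5 + 62.6)/2] = 19.1/53.05 ≈ 0.3600.
Arc elasticity E = %Δq/%Δp ≈ 0.4752/0.3600 ≈ 1.32.
|E| > 1: supply is elastic over this range.

1.32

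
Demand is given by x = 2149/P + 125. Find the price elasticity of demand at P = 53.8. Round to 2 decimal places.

At P = 53.8, x = 164.9442.
dx/dP = −2149/P² = −0.7425.
Point elasticity E = (dx/dP)·(P/x) = -0.7425 × 53.8/164.9442 ≈ -0.24.
|E| < 1, so demand is inelastic at this price.

-0.24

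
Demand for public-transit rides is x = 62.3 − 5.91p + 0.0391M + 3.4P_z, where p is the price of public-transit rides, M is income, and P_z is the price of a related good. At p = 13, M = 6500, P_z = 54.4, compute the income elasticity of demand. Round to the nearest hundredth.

Substituting, x = 62.3 − 5.91(13) + 0.0391(6500) + 3.4(54.4) = 62.3 − 76.83 + 254.15 + 184.96 = 424.58.
∂x/∂M = +0.0391, so E_I = 0.0391·(6500/424.58) ≈ 0.60.
E_I ∈ (0,1): normal good (necessity).

0.60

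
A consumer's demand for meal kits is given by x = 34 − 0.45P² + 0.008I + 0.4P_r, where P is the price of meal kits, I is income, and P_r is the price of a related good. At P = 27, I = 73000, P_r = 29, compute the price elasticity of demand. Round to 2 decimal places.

-2.18

Substituting, x = 34 − 0.45(27)² + 0.008(73000) + 0.4(29) = 34 − 328.05 + 584 + 11.6 = 301.55.
∂x/∂P = −2·0.45·P = -24.3, so E_p = -24.3·(27/301.55) ≈ -2.18.
|E_p| > 1: demand is elastic.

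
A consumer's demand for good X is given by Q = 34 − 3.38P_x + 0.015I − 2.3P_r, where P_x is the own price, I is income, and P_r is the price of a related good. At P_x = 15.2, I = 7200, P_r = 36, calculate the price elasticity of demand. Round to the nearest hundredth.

-6.57

Evaluating quantity at (P_x, I, P_r) gives Q = 34 − 3.38(15.2) + 0.015(7200) − 2.3(36) = 34 − 51.376 + 108 − 82.8 = 7.824.
∂Q/∂P_x = −3.38, so E_p = (−3.38)·(15.2/7.824) ≈ -6.57.
|E_p| > 1: demand is elastic.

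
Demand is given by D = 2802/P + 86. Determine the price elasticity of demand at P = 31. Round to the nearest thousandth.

-0.512

At P = 31, D = 176.3871.
dD/dP = −2802/P² = −2.9157.
Point elasticity E = (dD/dP)·(P/D) = -2.9157 × 31/176.3871 ≈ -0.512.
|E| < 1, so demand is inelastic at this price.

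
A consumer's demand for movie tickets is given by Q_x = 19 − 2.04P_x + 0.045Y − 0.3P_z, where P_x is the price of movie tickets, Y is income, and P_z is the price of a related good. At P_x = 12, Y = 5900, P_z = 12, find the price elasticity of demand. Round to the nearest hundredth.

First evaluate Q_x: 19 − 2.04(12) + 0.045(5900) − 0.3(12) = 19 − 24.48 + 265.5 − 3.6 = 256.42.
∂Q_x/∂P_x = −2.04, so E_p = (−2.04)·(12/256.42) ≈ -0.10.
|E_p| < 1: demand is inelastic.

-0.10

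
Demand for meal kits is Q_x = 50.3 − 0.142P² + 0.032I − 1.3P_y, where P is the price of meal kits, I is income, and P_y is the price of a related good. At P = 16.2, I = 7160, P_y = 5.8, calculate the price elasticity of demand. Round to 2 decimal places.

At the given point, Q_x = 50.3 − 0.142(16.2)² + 0.032(7160) − 1.3(5.8) = 50.3 − 37.2665 + 229.12 − 7.54 = 234.6135.
∂Q_x/∂P = −2·0.142·P = -4.6008, so E_p = -4.6008·(16.2/234.6135) ≈ -0.32.
|E_p| < 1: demand is inelastic.

-0.32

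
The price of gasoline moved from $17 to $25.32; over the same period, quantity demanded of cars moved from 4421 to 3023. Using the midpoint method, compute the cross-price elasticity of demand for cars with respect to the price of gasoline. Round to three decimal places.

-0.955

%ΔQ_x = (3023 − 4421)/[(4421+3023)/2] = -1398/3722 ≈ -0.3756.
%ΔP_y = (25.32 − 17)/[(17+25.32)/2] ≈ 0.3932.
E_xy = -0.3756/0.3932 ≈ -0.955.
E_xy < 0, so cars and gasoline are complements.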